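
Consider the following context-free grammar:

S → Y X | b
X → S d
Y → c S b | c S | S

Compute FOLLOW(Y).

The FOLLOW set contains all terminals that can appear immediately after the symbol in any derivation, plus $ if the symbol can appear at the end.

We compute FOLLOW(Y) using the standard algorithm.
FOLLOW(S) starts with {$}.
FIRST(S) = {b, c}
FIRST(X) = {b, c}
FIRST(Y) = {b, c}
FOLLOW(S) = {$, b, c, d}
FOLLOW(X) = {$, b, c, d}
FOLLOW(Y) = {b, c}
Therefore, FOLLOW(Y) = {b, c}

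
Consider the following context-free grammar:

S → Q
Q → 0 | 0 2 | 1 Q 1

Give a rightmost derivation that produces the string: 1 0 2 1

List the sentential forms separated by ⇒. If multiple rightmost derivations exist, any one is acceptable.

S ⇒ Q ⇒ 1 Q 1 ⇒ 1 0 2 1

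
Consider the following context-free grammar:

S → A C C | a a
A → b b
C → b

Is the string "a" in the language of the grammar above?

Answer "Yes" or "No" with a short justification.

No - no valid derivation exists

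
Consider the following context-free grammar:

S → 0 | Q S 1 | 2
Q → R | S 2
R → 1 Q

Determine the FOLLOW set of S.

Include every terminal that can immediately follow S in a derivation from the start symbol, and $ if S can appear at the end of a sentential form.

We compute FOLLOW(S) using the standard algorithm.
FOLLOW(S) starts with {$}.
FIRST(Q) = {0, 1, 2}
FIRST(R) = {1}
FIRST(S) = {0, 1, 2}
FOLLOW(Q) = {0, 1, 2}
FOLLOW(R) = {0, 1, 2}
FOLLOW(S) = {$, 1, 2}
Therefore, FOLLOW(S) = {$, 1, 2}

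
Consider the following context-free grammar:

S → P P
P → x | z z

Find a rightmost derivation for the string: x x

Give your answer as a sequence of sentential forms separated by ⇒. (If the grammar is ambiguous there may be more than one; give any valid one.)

S ⇒ P P ⇒ P x ⇒ x x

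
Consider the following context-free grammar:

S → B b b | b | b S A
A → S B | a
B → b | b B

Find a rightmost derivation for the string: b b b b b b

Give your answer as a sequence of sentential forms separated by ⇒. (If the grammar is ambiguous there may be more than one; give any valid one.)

S ⇒ B b b ⇒ b B b b ⇒ b b B b b ⇒ b b b B b b ⇒ b b b b b b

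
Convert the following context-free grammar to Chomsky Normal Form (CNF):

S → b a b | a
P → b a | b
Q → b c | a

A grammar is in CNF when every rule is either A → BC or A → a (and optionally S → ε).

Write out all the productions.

TB → b; TA → a; S → a; P → b; TC → c; Q → a; S → TB X0; X0 → TA TB; P → TB TA; Q → TB TC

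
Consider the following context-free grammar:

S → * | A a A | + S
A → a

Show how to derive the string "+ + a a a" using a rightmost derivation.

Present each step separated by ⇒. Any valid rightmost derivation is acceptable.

S ⇒ + S ⇒ + + S ⇒ + + A a A ⇒ + + A a a ⇒ + + a a a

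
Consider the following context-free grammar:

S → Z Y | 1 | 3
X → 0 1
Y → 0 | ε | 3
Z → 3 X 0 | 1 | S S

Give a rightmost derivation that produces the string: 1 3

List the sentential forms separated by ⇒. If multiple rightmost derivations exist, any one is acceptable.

S ⇒ Z Y ⇒ Z 3 ⇒ 1 3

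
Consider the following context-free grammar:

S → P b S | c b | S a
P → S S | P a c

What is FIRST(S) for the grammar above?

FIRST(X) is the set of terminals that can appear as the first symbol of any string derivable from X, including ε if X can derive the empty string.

We compute FIRST(S) using the standard algorithm.
FIRST(P) = {c}
FIRST(S) = {c}
Therefore, FIRST(S) = {c}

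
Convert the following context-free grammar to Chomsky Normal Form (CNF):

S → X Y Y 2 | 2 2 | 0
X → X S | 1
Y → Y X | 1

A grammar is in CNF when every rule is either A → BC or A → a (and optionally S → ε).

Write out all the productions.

T2 → 2; S → 0; X → 1; Y → 1; S → X X0; X0 → Y X1; X1 → Y T2; S → T2 T2; X → X S; Y → Y X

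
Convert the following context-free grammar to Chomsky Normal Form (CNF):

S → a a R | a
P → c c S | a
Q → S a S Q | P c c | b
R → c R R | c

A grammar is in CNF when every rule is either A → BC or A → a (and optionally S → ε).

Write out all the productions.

TA → a; S → a; TC → c; P → a; Q → b; R → c; S → TA X0; X0 → TA R; P → TC X1; X1 → TC S; Q → S X2; X2 → TA X3; X3 → S Q; Q → P X4; X4 → TC TC; R → TC X5; X5 → R R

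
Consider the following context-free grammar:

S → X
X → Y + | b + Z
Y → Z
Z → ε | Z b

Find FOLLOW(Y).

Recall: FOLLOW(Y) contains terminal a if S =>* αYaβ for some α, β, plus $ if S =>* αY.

We compute FOLLOW(Y) using the standard algorithm.
FOLLOW(S) starts with {$}.
FIRST(S) = {+, b}
FIRST(X) = {+, b}
FIRST(Y) = {b, ε}
FIRST(Z) = {b, ε}
FOLLOW(S) = {$}
FOLLOW(X) = {$}
FOLLOW(Y) = {+}
FOLLOW(Z) = {$, +, b}
Therefore, FOLLOW(Y) = {+}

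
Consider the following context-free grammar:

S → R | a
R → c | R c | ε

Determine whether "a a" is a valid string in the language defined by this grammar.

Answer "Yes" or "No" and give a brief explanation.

No - no valid derivation exists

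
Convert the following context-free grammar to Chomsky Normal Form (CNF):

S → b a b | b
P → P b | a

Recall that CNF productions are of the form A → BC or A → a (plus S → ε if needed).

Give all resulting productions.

TB → b; TA → a; S → b; P → a; S → TB X0; X0 → TA TB; P → P TB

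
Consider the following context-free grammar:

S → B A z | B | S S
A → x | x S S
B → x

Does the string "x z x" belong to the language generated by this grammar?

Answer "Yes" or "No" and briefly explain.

No - no valid derivation exists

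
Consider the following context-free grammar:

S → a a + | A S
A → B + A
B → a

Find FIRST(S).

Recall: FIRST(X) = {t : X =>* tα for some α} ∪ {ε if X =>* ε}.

We compute FIRST(S) using the standard algorithm.
FIRST(A) = {a}
FIRST(B) = {a}
FIRST(S) = {a}
Therefore, FIRST(S) = {a}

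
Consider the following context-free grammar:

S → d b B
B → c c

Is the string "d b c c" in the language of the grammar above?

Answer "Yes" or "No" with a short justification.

Yes - a valid derivation exists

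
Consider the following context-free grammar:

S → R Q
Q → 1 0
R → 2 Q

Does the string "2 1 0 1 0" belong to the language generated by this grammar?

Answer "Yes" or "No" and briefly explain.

Yes - a valid derivation exists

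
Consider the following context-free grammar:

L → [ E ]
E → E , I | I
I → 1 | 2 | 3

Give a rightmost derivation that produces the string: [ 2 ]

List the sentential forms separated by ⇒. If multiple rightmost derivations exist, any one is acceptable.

L ⇒ [ E ] ⇒ [ I ] ⇒ [ 2 ]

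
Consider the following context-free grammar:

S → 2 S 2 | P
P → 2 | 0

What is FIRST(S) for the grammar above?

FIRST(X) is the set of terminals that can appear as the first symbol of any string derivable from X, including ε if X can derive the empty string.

We compute FIRST(S) using the standard algorithm.
FIRST(P) = {0, 2}
FIRST(S) = {0, 2}
Therefore, FIRST(S) = {0, 2}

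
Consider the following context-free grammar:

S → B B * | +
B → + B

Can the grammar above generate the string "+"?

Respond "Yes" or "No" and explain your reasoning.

Yes - a valid derivation exists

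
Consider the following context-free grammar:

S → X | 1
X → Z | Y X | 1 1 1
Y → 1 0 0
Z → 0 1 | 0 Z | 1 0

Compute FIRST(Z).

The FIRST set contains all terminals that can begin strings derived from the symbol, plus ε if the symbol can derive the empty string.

We compute FIRST(Z) using the standard algorithm.
FIRST(S) = {0, 1}
FIRST(X) = {0, 1}
FIRST(Y) = {1}
FIRST(Z) = {0, 1}
Therefore, FIRST(Z) = {0, 1}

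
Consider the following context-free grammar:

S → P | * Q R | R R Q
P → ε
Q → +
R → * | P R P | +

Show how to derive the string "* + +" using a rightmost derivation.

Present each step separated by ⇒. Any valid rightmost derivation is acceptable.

S ⇒ * Q R ⇒ * Q + ⇒ * + +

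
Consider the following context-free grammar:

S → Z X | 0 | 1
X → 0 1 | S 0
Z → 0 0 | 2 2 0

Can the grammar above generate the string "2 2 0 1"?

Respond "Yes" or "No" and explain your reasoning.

No - no valid derivation exists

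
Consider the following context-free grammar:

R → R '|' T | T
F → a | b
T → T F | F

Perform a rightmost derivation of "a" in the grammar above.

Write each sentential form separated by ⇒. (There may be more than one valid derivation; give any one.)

R ⇒ T ⇒ F ⇒ a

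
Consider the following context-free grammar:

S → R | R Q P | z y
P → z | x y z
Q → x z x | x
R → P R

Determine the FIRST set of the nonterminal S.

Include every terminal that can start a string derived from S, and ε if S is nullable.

We compute FIRST(S) using the standard algorithm.
FIRST(P) = {x, z}
FIRST(Q) = {x}
FIRST(R) = {x, z}
FIRST(S) = {x, z}
Therefore, FIRST(S) = {x, z}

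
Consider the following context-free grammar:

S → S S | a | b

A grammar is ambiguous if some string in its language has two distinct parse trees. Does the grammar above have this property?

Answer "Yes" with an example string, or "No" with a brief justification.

Yes - the string 'b a b b b b' has two distinct parse trees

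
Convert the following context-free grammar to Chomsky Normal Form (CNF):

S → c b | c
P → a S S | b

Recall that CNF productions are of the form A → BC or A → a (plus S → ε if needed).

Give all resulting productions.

TC → c; TB → b; S → c; TA → a; P → b; S → TC TB; P → TA X0; X0 → S S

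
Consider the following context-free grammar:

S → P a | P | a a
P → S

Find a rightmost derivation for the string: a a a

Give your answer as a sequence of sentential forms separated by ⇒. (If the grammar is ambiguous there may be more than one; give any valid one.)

S ⇒ P a ⇒ S a ⇒ a a a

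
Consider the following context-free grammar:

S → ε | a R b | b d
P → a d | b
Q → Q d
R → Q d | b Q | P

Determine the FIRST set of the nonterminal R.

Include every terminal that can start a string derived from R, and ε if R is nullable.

We compute FIRST(R) using the standard algorithm.
FIRST(P) = {a, b}
FIRST(Q) = {}
FIRST(R) = {a, b}
FIRST(S) = {a, b, ε}
Therefore, FIRST(R) = {a, b}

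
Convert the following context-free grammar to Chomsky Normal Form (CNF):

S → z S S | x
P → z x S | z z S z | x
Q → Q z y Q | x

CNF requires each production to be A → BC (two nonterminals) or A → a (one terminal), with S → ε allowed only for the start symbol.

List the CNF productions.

TZ → z; S → x; TX → x; P → x; TY → y; Q → x; S → TZ X0; X0 → S S; P → TZ X1; X1 → TX S; P → TZ X2; X2 → TZ X3; X3 → S TZ; Q → Q X4; X4 → TZ X5; X5 → TY Q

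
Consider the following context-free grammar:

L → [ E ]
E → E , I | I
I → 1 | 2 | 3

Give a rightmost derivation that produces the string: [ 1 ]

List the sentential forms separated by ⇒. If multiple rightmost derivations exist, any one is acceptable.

L ⇒ [ E ] ⇒ [ I ] ⇒ [ 1 ]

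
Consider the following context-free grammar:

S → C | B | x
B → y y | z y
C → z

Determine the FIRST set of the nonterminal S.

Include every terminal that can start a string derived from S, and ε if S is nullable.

We compute FIRST(S) using the standard algorithm.
FIRST(B) = {y, z}
FIRST(C) = {z}
FIRST(S) = {x, y, z}
Therefore, FIRST(S) = {x, y, z}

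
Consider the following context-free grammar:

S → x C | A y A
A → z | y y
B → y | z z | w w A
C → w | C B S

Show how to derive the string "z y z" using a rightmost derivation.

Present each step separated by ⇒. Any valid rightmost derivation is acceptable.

S ⇒ A y A ⇒ A y z ⇒ z y z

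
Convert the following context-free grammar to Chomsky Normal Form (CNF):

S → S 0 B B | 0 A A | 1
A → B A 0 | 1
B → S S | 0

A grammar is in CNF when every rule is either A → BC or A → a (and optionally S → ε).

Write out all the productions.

T0 → 0; S → 1; A → 1; B → 0; S → S X0; X0 → T0 X1; X1 → B B; S → T0 X2; X2 → A A; A → B X3; X3 → A T0; B → S S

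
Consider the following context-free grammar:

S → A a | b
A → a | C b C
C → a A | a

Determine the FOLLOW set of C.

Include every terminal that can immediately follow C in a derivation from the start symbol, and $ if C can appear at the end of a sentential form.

We compute FOLLOW(C) using the standard algorithm.
FOLLOW(S) starts with {$}.
FIRST(A) = {a}
FIRST(C) = {a}
FIRST(S) = {a, b}
FOLLOW(A) = {a, b}
FOLLOW(C) = {a, b}
FOLLOW(S) = {$}
Therefore, FOLLOW(C) = {a, b}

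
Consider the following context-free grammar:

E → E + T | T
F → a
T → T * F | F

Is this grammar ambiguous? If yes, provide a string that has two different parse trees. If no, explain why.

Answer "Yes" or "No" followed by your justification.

No - the grammar is unambiguous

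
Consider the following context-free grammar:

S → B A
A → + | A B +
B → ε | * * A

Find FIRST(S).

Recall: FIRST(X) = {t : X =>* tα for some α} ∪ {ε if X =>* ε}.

We compute FIRST(S) using the standard algorithm.
FIRST(A) = {+}
FIRST(B) = {*, ε}
FIRST(S) = {*, +}
Therefore, FIRST(S) = {*, +}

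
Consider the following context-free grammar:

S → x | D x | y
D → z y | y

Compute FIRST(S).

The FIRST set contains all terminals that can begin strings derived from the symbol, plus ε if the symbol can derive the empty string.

We compute FIRST(S) using the standard algorithm.
FIRST(D) = {y, z}
FIRST(S) = {x, y, z}
Therefore, FIRST(S) = {x, y, z}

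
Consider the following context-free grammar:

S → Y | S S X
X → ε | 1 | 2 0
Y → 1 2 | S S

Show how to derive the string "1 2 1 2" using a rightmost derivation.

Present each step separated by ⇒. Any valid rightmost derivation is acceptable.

S ⇒ Y ⇒ S S ⇒ S Y ⇒ S 1 2 ⇒ Y 1 2 ⇒ 1 2 1 2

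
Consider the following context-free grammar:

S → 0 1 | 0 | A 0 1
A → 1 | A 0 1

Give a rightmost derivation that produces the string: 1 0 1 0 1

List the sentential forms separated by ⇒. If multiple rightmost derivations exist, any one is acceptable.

S ⇒ A 0 1 ⇒ A 0 1 0 1 ⇒ 1 0 1 0 1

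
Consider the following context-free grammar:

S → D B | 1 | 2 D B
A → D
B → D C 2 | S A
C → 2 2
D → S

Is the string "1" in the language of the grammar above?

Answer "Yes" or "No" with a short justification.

Yes - a valid derivation exists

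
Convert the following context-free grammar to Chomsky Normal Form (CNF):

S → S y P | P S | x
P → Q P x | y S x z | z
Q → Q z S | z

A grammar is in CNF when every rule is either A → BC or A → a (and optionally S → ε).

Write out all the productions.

TY → y; S → x; TX → x; TZ → z; P → z; Q → z; S → S X0; X0 → TY P; S → P S; P → Q X1; X1 → P TX; P → TY X2; X2 → S X3; X3 → TX TZ; Q → Q X4; X4 → TZ S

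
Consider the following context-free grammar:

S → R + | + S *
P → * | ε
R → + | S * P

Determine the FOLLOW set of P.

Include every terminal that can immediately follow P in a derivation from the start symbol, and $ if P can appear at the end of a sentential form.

We compute FOLLOW(P) using the standard algorithm.
FOLLOW(S) starts with {$}.
FIRST(P) = {*, ε}
FIRST(R) = {+}
FIRST(S) = {+}
FOLLOW(P) = {+}
FOLLOW(R) = {+}
FOLLOW(S) = {$, *}
Therefore, FOLLOW(P) = {+}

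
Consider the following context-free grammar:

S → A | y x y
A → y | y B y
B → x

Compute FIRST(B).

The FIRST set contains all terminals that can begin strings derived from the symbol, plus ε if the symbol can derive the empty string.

We compute FIRST(B) using the standard algorithm.
FIRST(A) = {y}
FIRST(B) = {x}
FIRST(S) = {y}
Therefore, FIRST(B) = {x}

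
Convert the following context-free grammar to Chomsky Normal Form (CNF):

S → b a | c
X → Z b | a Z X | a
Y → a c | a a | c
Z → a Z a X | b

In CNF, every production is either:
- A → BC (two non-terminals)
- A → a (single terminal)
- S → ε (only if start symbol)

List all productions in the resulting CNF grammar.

TB → b; TA → a; S → c; X → a; TC → c; Y → c; Z → b; S → TB TA; X → Z TB; X → TA X0; X0 → Z X; Y → TA TC; Y → TA TA; Z → TA X1; X1 → Z X2; X2 → TA X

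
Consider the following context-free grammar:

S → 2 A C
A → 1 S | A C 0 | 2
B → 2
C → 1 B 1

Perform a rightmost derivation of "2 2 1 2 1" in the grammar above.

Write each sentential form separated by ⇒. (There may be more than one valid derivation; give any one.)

S ⇒ 2 A C ⇒ 2 A 1 B 1 ⇒ 2 A 1 2 1 ⇒ 2 2 1 2 1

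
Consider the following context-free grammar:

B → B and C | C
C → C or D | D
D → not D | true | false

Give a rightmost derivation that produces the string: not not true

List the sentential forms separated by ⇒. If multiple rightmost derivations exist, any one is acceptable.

B ⇒ C ⇒ D ⇒ not D ⇒ not not D ⇒ not not true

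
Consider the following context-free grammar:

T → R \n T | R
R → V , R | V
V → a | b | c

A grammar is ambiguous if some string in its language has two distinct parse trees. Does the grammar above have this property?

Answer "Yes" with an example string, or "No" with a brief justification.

No - the grammar is unambiguous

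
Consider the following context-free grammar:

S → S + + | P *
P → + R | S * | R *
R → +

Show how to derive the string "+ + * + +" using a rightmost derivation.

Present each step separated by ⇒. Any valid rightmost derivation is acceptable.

S ⇒ S + + ⇒ P * + + ⇒ + R * + + ⇒ + + * + +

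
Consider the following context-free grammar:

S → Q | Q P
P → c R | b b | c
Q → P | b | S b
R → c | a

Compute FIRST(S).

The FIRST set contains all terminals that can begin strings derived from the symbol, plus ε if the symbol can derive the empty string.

We compute FIRST(S) using the standard algorithm.
FIRST(P) = {b, c}
FIRST(Q) = {b, c}
FIRST(R) = {a, c}
FIRST(S) = {b, c}
Therefore, FIRST(S) = {b, c}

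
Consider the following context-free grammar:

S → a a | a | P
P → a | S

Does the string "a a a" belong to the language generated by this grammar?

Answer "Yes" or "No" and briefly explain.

No - no valid derivation exists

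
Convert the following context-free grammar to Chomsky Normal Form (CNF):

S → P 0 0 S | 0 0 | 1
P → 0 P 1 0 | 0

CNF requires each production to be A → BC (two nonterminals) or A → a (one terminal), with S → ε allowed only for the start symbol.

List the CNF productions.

T0 → 0; S → 1; T1 → 1; P → 0; S → P X0; X0 → T0 X1; X1 → T0 S; S → T0 T0; P → T0 X2; X2 → P X3; X3 → T1 T0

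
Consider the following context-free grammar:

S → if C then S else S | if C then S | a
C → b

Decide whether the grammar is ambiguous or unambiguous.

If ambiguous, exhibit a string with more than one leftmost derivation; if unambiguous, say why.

Ambiguous - the string 'if b then a else if b then if b then a else a' has two distinct leftmost derivations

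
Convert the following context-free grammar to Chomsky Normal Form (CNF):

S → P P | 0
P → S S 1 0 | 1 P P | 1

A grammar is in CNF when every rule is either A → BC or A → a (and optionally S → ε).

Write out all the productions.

S → 0; T1 → 1; T0 → 0; P → 1; S → P P; P → S X0; X0 → S X1; X1 → T1 T0; P → T1 X2; X2 → P P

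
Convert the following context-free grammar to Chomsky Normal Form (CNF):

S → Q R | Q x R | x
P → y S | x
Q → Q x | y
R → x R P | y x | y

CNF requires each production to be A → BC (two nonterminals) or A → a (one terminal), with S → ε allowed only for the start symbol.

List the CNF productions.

TX → x; S → x; TY → y; P → x; Q → y; R → y; S → Q R; S → Q X0; X0 → TX R; P → TY S; Q → Q TX; R → TX X1; X1 → R P; R → TY TX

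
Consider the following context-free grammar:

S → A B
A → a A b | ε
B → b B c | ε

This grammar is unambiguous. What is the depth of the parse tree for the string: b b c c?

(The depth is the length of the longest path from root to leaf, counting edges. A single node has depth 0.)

4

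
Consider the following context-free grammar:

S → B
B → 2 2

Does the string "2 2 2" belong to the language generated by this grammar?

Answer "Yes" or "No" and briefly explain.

No - no valid derivation exists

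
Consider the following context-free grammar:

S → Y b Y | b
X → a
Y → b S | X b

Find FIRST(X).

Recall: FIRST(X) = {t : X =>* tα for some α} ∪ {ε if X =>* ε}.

We compute FIRST(X) using the standard algorithm.
FIRST(S) = {a, b}
FIRST(X) = {a}
FIRST(Y) = {a, b}
Therefore, FIRST(X) = {a}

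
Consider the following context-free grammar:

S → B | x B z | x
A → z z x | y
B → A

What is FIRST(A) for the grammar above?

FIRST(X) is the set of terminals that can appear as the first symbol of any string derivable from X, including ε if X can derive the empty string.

We compute FIRST(A) using the standard algorithm.
FIRST(A) = {y, z}
FIRST(B) = {y, z}
FIRST(S) = {x, y, z}
Therefore, FIRST(A) = {y, z}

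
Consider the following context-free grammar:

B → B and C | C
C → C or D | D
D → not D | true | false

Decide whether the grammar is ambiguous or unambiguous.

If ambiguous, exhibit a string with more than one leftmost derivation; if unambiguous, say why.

Unambiguous - every string in the language has a unique leftmost derivation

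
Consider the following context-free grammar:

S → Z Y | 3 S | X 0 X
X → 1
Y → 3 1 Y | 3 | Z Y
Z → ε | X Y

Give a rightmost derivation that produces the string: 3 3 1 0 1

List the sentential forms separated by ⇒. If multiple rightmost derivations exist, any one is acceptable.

S ⇒ 3 S ⇒ 3 3 S ⇒ 3 3 X 0 X ⇒ 3 3 X 0 1 ⇒ 3 3 1 0 1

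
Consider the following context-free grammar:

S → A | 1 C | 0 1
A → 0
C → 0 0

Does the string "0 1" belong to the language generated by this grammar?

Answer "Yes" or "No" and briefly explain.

Yes - a valid derivation exists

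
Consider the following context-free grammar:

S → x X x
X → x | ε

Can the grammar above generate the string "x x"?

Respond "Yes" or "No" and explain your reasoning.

Yes - a valid derivation exists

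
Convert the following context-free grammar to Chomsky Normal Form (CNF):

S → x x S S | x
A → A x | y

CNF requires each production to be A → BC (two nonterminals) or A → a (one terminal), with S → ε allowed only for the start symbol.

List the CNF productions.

TX → x; S → x; A → y; S → TX X0; X0 → TX X1; X1 → S S; A → A TX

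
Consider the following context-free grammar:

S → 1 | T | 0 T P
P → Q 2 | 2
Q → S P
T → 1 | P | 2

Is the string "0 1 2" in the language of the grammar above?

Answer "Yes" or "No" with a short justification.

Yes - a valid derivation exists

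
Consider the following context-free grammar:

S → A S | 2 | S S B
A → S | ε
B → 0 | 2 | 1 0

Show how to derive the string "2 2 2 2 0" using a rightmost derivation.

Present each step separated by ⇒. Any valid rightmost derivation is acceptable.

S ⇒ S S B ⇒ S S 0 ⇒ S 2 0 ⇒ S S B 2 0 ⇒ S S 2 2 0 ⇒ S 2 2 2 0 ⇒ 2 2 2 2 0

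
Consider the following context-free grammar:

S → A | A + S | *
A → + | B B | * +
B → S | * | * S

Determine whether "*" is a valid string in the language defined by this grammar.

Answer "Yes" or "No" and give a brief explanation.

Yes - a valid derivation exists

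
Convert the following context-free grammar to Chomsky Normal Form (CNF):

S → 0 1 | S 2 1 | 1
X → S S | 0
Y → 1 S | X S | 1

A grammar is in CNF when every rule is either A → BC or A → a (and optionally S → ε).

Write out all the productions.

T0 → 0; T1 → 1; T2 → 2; S → 1; X → 0; Y → 1; S → T0 T1; S → S X0; X0 → T2 T1; X → S S; Y → T1 S; Y → X S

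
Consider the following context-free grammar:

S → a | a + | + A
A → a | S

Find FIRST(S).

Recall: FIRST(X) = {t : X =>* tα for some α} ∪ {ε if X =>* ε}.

We compute FIRST(S) using the standard algorithm.
FIRST(A) = {+, a}
FIRST(S) = {+, a}
Therefore, FIRST(S) = {+, a}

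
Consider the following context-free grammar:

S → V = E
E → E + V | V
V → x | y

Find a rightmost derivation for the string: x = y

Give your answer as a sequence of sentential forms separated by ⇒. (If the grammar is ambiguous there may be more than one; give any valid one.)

S ⇒ V = E ⇒ V = V ⇒ V = y ⇒ x = y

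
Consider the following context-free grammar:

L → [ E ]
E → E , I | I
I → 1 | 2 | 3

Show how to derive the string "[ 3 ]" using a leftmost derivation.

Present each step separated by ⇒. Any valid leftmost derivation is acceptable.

L ⇒ [ E ] ⇒ [ I ] ⇒ [ 3 ]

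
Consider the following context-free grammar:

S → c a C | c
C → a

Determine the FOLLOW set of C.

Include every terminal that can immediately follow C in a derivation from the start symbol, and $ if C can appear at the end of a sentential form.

We compute FOLLOW(C) using the standard algorithm.
FOLLOW(S) starts with {$}.
FIRST(C) = {a}
FIRST(S) = {c}
FOLLOW(C) = {$}
FOLLOW(S) = {$}
Therefore, FOLLOW(C) = {$}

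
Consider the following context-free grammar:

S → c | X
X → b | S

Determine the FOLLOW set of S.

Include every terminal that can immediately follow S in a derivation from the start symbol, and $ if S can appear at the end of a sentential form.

We compute FOLLOW(S) using the standard algorithm.
FOLLOW(S) starts with {$}.
FIRST(S) = {b, c}
FIRST(X) = {b, c}
FOLLOW(S) = {$}
FOLLOW(X) = {$}
Therefore, FOLLOW(S) = {$}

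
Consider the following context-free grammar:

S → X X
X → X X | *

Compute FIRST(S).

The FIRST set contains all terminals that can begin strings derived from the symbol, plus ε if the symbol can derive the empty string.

We compute FIRST(S) using the standard algorithm.
FIRST(S) = {*}
FIRST(X) = {*}
Therefore, FIRST(S) = {*}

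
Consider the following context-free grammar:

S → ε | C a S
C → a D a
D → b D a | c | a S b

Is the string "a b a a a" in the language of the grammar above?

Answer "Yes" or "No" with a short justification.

No - no valid derivation exists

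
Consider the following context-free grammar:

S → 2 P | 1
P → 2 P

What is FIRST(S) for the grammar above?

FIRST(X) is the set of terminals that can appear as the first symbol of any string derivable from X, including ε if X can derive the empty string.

We compute FIRST(S) using the standard algorithm.
FIRST(P) = {2}
FIRST(S) = {1, 2}
Therefore, FIRST(S) = {1, 2}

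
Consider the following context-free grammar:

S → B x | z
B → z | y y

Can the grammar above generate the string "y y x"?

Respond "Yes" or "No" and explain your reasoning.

Yes - a valid derivation exists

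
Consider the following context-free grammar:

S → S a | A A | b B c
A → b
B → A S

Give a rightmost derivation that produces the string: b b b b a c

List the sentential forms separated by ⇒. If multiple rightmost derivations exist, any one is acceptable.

S ⇒ b B c ⇒ b A S c ⇒ b A S a c ⇒ b A A A a c ⇒ b A A b a c ⇒ b A b b a c ⇒ b b b b a c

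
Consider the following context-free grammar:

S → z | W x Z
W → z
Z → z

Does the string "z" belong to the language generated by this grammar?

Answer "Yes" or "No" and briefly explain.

Yes - a valid derivation exists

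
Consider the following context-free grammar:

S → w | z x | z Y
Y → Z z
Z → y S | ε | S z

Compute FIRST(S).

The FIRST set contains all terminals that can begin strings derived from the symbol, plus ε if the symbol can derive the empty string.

We compute FIRST(S) using the standard algorithm.
FIRST(S) = {w, z}
FIRST(Y) = {w, y, z}
FIRST(Z) = {w, y, z, ε}
Therefore, FIRST(S) = {w, z}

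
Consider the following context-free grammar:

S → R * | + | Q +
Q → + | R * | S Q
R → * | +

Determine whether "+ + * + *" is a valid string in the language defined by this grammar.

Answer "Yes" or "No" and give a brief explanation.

No - no valid derivation exists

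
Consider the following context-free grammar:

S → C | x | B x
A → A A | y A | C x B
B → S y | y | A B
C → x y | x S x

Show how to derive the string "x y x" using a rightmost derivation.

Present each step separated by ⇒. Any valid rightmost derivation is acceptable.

S ⇒ B x ⇒ S y x ⇒ x y x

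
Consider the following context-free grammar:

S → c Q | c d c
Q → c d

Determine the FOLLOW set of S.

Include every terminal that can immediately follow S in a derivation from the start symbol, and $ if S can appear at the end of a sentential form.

We compute FOLLOW(S) using the standard algorithm.
FOLLOW(S) starts with {$}.
FIRST(Q) = {c}
FIRST(S) = {c}
FOLLOW(Q) = {$}
FOLLOW(S) = {$}
Therefore, FOLLOW(S) = {$}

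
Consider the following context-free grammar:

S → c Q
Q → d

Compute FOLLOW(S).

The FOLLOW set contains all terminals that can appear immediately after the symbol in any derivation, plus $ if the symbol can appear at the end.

We compute FOLLOW(S) using the standard algorithm.
FOLLOW(S) starts with {$}.
FIRST(Q) = {d}
FIRST(S) = {c}
FOLLOW(Q) = {$}
FOLLOW(S) = {$}
Therefore, FOLLOW(S) = {$}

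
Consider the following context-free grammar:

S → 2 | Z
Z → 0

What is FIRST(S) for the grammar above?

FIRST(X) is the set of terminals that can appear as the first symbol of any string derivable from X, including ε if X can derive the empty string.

We compute FIRST(S) using the standard algorithm.
FIRST(S) = {0, 2}
FIRST(Z) = {0}
Therefore, FIRST(S) = {0, 2}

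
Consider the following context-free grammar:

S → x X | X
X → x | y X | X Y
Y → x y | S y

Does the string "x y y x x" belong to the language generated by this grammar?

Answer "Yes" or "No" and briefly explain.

No - no valid derivation exists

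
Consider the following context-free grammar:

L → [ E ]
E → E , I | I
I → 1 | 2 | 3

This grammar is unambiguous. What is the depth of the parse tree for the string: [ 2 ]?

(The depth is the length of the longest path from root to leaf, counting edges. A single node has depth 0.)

3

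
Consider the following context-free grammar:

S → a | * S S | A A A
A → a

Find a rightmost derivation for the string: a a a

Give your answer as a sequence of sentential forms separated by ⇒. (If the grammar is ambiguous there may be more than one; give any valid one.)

S ⇒ A A A ⇒ A A a ⇒ A a a ⇒ a a a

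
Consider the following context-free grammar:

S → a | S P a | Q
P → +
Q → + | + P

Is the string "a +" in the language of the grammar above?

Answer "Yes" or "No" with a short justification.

No - no valid derivation exists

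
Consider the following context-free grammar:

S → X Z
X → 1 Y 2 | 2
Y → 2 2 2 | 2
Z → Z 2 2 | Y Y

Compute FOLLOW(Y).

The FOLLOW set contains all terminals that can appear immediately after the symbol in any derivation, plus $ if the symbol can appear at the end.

We compute FOLLOW(Y) using the standard algorithm.
FOLLOW(S) starts with {$}.
FIRST(S) = {1, 2}
FIRST(X) = {1, 2}
FIRST(Y) = {2}
FIRST(Z) = {2}
FOLLOW(S) = {$}
FOLLOW(X) = {2}
FOLLOW(Y) = {$, 2}
FOLLOW(Z) = {$, 2}
Therefore, FOLLOW(Y) = {$, 2}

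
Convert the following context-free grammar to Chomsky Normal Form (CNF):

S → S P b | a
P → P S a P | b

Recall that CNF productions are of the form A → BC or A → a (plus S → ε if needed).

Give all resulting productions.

TB → b; S → a; TA → a; P → b; S → S X0; X0 → P TB; P → P X1; X1 → S X2; X2 → TA P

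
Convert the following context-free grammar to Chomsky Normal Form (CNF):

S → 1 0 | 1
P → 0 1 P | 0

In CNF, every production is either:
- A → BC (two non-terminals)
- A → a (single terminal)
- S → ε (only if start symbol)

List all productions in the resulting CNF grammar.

T1 → 1; T0 → 0; S → 1; P → 0; S → T1 T0; P → T0 X0; X0 → T1 P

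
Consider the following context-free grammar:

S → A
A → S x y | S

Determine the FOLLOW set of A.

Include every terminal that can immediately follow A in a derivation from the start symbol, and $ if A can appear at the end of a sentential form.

We compute FOLLOW(A) using the standard algorithm.
FOLLOW(S) starts with {$}.
FIRST(A) = {}
FIRST(S) = {}
FOLLOW(A) = {$, x}
FOLLOW(S) = {$, x}
Therefore, FOLLOW(A) = {$, x}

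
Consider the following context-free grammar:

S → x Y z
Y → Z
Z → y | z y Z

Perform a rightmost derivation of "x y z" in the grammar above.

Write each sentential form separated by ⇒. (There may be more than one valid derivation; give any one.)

S ⇒ x Y z ⇒ x Z z ⇒ x y z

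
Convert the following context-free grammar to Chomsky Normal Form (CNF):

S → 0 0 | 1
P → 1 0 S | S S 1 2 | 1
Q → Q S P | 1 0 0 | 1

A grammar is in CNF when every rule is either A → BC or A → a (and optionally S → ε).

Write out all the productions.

T0 → 0; S → 1; T1 → 1; T2 → 2; P → 1; Q → 1; S → T0 T0; P → T1 X0; X0 → T0 S; P → S X1; X1 → S X2; X2 → T1 T2; Q → Q X3; X3 → S P; Q → T1 X4; X4 → T0 T0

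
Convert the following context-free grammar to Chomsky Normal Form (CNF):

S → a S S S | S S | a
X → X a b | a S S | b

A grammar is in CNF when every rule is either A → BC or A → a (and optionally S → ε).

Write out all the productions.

TA → a; S → a; TB → b; X → b; S → TA X0; X0 → S X1; X1 → S S; S → S S; X → X X2; X2 → TA TB; X → TA X3; X3 → S S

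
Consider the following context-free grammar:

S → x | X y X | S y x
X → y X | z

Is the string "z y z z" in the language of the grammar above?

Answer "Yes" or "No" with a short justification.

No - no valid derivation exists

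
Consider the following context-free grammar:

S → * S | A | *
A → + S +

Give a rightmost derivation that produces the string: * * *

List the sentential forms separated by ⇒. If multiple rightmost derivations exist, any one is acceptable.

S ⇒ * S ⇒ * * S ⇒ * * *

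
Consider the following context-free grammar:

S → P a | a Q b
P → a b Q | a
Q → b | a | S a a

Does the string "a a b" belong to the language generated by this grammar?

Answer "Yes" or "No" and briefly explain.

Yes - a valid derivation exists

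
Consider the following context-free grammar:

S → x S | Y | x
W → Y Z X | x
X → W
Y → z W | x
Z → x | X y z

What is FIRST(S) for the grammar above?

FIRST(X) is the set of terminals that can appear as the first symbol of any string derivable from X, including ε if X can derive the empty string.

We compute FIRST(S) using the standard algorithm.
FIRST(S) = {x, z}
FIRST(W) = {x, z}
FIRST(X) = {x, z}
FIRST(Y) = {x, z}
FIRST(Z) = {x, z}
Therefore, FIRST(S) = {x, z}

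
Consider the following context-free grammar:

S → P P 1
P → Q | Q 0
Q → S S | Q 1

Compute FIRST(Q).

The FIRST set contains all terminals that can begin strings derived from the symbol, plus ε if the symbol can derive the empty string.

We compute FIRST(Q) using the standard algorithm.
FIRST(P) = {}
FIRST(Q) = {}
FIRST(S) = {}
Therefore, FIRST(Q) = {}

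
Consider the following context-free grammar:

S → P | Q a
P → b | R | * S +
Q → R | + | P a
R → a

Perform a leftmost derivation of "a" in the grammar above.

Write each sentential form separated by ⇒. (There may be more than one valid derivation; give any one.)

S ⇒ P ⇒ R ⇒ a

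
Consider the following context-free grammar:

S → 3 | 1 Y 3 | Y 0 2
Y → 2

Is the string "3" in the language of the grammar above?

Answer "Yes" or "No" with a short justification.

Yes - a valid derivation exists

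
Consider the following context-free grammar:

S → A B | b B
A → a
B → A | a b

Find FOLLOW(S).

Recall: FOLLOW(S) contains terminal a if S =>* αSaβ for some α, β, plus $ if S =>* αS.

We compute FOLLOW(S) using the standard algorithm.
FOLLOW(S) starts with {$}.
FIRST(A) = {a}
FIRST(B) = {a}
FIRST(S) = {a, b}
FOLLOW(A) = {$, a}
FOLLOW(B) = {$}
FOLLOW(S) = {$}
Therefore, FOLLOW(S) = {$}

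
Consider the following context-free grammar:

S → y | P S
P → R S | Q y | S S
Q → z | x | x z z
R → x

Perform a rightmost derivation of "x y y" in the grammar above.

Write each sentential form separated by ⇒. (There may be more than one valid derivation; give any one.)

S ⇒ P S ⇒ P y ⇒ Q y y ⇒ x y y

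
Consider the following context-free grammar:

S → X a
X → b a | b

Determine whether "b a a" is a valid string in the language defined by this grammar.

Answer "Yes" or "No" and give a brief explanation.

Yes - a valid derivation exists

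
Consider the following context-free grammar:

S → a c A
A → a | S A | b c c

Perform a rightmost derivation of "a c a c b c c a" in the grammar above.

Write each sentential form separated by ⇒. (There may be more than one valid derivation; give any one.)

S ⇒ a c A ⇒ a c S A ⇒ a c S a ⇒ a c a c A a ⇒ a c a c b c c a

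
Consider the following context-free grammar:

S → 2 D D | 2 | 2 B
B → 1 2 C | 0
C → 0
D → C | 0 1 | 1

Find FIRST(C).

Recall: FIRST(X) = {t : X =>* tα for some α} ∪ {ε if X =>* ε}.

We compute FIRST(C) using the standard algorithm.
FIRST(B) = {0, 1}
FIRST(C) = {0}
FIRST(D) = {0, 1}
FIRST(S) = {2}
Therefore, FIRST(C) = {0}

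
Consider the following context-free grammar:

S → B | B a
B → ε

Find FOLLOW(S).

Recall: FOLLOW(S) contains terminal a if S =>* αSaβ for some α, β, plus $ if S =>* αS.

We compute FOLLOW(S) using the standard algorithm.
FOLLOW(S) starts with {$}.
FIRST(B) = {ε}
FIRST(S) = {a, ε}
FOLLOW(B) = {$, a}
FOLLOW(S) = {$}
Therefore, FOLLOW(S) = {$}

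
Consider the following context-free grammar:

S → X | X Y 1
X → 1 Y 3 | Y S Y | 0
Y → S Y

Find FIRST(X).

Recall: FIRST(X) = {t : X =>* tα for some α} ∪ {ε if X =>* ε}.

We compute FIRST(X) using the standard algorithm.
FIRST(S) = {0, 1}
FIRST(X) = {0, 1}
FIRST(Y) = {0, 1}
Therefore, FIRST(X) = {0, 1}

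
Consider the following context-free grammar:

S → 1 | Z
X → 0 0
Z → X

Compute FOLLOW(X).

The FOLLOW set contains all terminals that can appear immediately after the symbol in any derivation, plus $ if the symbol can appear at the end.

We compute FOLLOW(X) using the standard algorithm.
FOLLOW(S) starts with {$}.
FIRST(S) = {0, 1}
FIRST(X) = {0}
FIRST(Z) = {0}
FOLLOW(S) = {$}
FOLLOW(X) = {$}
FOLLOW(Z) = {$}
Therefore, FOLLOW(X) = {$}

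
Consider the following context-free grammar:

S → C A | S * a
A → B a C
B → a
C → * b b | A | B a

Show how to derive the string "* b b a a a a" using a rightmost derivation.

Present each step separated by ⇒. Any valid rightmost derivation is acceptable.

S ⇒ C A ⇒ C B a C ⇒ C B a B a ⇒ C B a a a ⇒ C a a a a ⇒ * b b a a a a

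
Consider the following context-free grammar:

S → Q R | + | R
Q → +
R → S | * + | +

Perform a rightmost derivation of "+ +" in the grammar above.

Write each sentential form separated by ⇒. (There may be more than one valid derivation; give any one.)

S ⇒ Q R ⇒ Q + ⇒ + +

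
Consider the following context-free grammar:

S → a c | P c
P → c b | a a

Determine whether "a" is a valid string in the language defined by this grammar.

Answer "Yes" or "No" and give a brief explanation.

No - no valid derivation exists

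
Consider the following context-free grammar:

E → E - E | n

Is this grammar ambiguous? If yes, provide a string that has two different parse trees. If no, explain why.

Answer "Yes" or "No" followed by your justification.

Yes - the string 'n - n - n - n' has two distinct leftmost derivations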